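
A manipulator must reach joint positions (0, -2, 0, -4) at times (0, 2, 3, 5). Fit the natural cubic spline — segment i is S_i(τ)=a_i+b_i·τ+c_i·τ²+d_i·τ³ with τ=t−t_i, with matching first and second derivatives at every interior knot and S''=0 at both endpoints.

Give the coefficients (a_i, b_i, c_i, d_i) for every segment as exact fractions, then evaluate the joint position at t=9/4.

  seg 0: a=0 b=-79/35 c=0 d=11/35
  seg 1: a=-2 b=53/35 c=66/35 d=-7/5
  seg 2: a=0 b=38/35 c=-81/35 d=27/70
S(9/4) = -3417/2240

Δ: Δ0=-1, Δ1=2, Δ2=-2
row 1: diag=6, rhs=18; c'=1/6, d'=3
row 2: denom=6−1·1/6=35/6; d'=(-24−1·3)/(35/6)=-162/35
back: M2=-162/35
back: M1=3−1/6·-162/35=132/35
M: M0=0, M1=132/35, M2=-162/35, M3=0
seg 0: a=0, c=M0/2=0, d=(M1−M0)/(6·2)=11/35, b=Δ0−h0·(2M0+M1)/6=-79/35
seg 1: a=-2, c=M1/2=66/35, d=(M2−M1)/(6·1)=-7/5, b=Δ1−h1·(2M1+M2)/6=53/35
seg 2: a=0, c=M2/2=-81/35, d=(M3−M2)/(6·2)=27/70, b=Δ2−h2·(2M2+M3)/6=38/35
t_q=9/4 → seg 1, τ=1/4; S=-2+53/35·τ+66/35·τ²+-7/5·τ³=-3417/2240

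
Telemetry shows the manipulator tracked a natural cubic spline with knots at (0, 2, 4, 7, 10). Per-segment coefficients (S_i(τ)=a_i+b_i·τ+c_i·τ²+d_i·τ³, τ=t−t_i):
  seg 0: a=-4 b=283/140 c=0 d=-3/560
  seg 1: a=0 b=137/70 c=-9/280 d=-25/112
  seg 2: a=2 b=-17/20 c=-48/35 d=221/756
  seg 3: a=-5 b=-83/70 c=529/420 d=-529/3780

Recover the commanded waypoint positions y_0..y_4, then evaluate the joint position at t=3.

y_0=-4 y_1=0 y_2=2 y_3=-5 y_4=-1
S(3) = 953/560

y_0 = S_0(0) = a_0 = -4
y_1 = S_1(0) = a_1 = 0
y_2 = S_2(0) = a_2 = 2
y_3 = S_3(0) = a_3 = -5
y_4 = S_3(3) = -1
t_q=3 is in segment 1 (τ=1); S_1(τ)=953/560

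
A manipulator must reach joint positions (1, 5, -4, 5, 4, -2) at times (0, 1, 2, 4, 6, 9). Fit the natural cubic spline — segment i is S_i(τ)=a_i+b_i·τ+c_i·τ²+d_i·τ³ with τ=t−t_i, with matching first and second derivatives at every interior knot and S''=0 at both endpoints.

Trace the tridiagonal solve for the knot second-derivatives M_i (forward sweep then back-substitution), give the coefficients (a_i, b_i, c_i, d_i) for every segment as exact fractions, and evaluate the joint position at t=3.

Δ: Δ0=4, Δ1=-9, Δ2=9/2, Δ3=-1/2, Δ4=-2
row 1: diag=4, rhs=-78; c'=1/4, d'=-39/2
row 2: denom=6−1·1/4=23/4; d'=(81−1·-39/2)/(23/4)=402/23
row 3: denom=8−2·8/23=168/23; d'=(-30−2·402/23)/(168/23)=-249/28
row 4: denom=10−2·23/84=397/42; d'=(-9−2·-249/28)/(397/42)=369/397
back: M4=369/397
back: M3=-249/28−23/84·369/397=-7263/794
back: M2=402/23−8/23·-7263/794=8202/397
back: M1=-39/2−1/4·8202/397=-9792/397
M: M0=0, M1=-9792/397, M2=8202/397, M3=-7263/794, M4=369/397, M5=0
seg 0: a=1, c=M0/2=0, d=(M1−M0)/(6·1)=-1632/397, b=Δ0−h0·(2M0+M1)/6=3220/397
seg 1: a=5, c=M1/2=-4896/397, d=(M2−M1)/(6·1)=2999/397, b=Δ1−h1·(2M1+M2)/6=-1676/397
seg 2: a=-4, c=M2/2=4101/397, d=(M3−M2)/(6·2)=-7889/3176, b=Δ2−h2·(2M2+M3)/6=-2471/397
seg 3: a=5, c=M3/2=-7263/1588, d=(M4−M3)/(6·2)=2667/3176, b=Δ3−h3·(2M3+M4)/6=4199/794
seg 4: a=4, c=M4/2=369/794, d=(M5−M4)/(6·3)=-41/794, b=Δ4−h4·(2M4+M5)/6=-1163/397
t_q=3 → seg 2, τ=1; S=-4+-2471/397·τ+4101/397·τ²+-7889/3176·τ³=-7553/3176

  seg 0: a=1 b=3220/397 c=0 d=-1632/397
  seg 1: a=5 b=-1676/397 c=-4896/397 d=2999/397
  seg 2: a=-4 b=-2471/397 c=4101/397 d=-7889/3176
  seg 3: a=5 b=4199/794 c=-7263/1588 d=2667/3176
  seg 4: a=4 b=-1163/397 c=369/794 d=-41/794
S(3) = -7553/3176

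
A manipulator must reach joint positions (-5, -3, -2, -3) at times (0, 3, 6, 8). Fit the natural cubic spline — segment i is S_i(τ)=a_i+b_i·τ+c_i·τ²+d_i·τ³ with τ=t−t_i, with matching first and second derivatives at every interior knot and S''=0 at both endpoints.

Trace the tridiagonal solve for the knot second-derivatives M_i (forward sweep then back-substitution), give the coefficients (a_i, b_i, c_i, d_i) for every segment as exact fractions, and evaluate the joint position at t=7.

Δ: Δ0=2/3, Δ1=1/3, Δ2=-1/2
row 1: diag=12, rhs=-2; c'=1/4, d'=-1/6
row 2: denom=10−3·1/4=37/4; d'=(-5−3·-1/6)/(37/4)=-18/37
back: M2=-18/37
back: M1=-1/6−1/4·-18/37=-5/111
M: M0=0, M1=-5/111, M2=-18/37, M3=0
seg 0: a=-5, c=M0/2=0, d=(M1−M0)/(6·3)=-5/1998, b=Δ0−h0·(2M0+M1)/6=51/74
seg 1: a=-3, c=M1/2=-5/222, d=(M2−M1)/(6·3)=-49/1998, b=Δ1−h1·(2M1+M2)/6=23/37
seg 2: a=-2, c=M2/2=-9/37, d=(M3−M2)/(6·2)=3/74, b=Δ2−h2·(2M2+M3)/6=-13/74
t_q=7 → seg 2, τ=1; S=-2+-13/74·τ+-9/37·τ²+3/74·τ³=-88/37

  seg 0: a=-5 b=51/74 c=0 d=-5/1998
  seg 1: a=-3 b=23/37 c=-5/222 d=-49/1998
  seg 2: a=-2 b=-13/74 c=-9/37 d=3/74
S(7) = -88/37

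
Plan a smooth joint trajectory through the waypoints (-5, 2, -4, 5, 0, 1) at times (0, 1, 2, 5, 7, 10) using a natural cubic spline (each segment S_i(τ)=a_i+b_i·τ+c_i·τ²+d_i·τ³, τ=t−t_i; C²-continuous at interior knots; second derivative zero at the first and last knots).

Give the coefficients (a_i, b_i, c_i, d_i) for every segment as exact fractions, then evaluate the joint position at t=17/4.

  seg 0: a=-5 b=7043/654 c=0 d=-2465/654
  seg 1: a=2 b=-176/327 c=-2465/218 d=3823/654
  seg 2: a=-4 b=-3673/654 c=679/109 d=-6587/5886
  seg 3: a=5 b=505/327 c=-2513/654 d=2381/2616
  seg 4: a=0 b=-633/218 c=2117/1308 d=-2117/11772
S(17/4) = 30031/13952

Δ: Δ0=7, Δ1=-6, Δ2=3, Δ3=-5/2, Δ4=1/3
row 1: diag=4, rhs=-78; c'=1/4, d'=-39/2
row 2: denom=8−1·1/4=31/4; d'=(54−1·-39/2)/(31/4)=294/31
row 3: denom=10−3·12/31=274/31; d'=(-33−3·294/31)/(274/31)=-1905/274
row 4: denom=10−2·31/137=1308/137; d'=(17−2·-1905/274)/(1308/137)=2117/654
back: M4=2117/654
back: M3=-1905/274−31/137·2117/654=-2513/327
back: M2=294/31−12/31·-2513/327=1358/109
back: M1=-39/2−1/4·1358/109=-2465/109
M: M0=0, M1=-2465/109, M2=1358/109, M3=-2513/327, M4=2117/654, M5=0
seg 0: a=-5, c=M0/2=0, d=(M1−M0)/(6·1)=-2465/654, b=Δ0−h0·(2M0+M1)/6=7043/654
seg 1: a=2, c=M1/2=-2465/218, d=(M2−M1)/(6·1)=3823/654, b=Δ1−h1·(2M1+M2)/6=-176/327
seg 2: a=-4, c=M2/2=679/109, d=(M3−M2)/(6·3)=-6587/5886, b=Δ2−h2·(2M2+M3)/6=-3673/654
seg 3: a=5, c=M3/2=-2513/654, d=(M4−M3)/(6·2)=2381/2616, b=Δ3−h3·(2M3+M4)/6=505/327
seg 4: a=0, c=M4/2=2117/1308, d=(M5−M4)/(6·3)=-2117/11772, b=Δ4−h4·(2M4+M5)/6=-633/218
t_q=17/4 → seg 2, τ=9/4; S=-4+-3673/654·τ+679/109·τ²+-6587/5886·τ³=30031/13952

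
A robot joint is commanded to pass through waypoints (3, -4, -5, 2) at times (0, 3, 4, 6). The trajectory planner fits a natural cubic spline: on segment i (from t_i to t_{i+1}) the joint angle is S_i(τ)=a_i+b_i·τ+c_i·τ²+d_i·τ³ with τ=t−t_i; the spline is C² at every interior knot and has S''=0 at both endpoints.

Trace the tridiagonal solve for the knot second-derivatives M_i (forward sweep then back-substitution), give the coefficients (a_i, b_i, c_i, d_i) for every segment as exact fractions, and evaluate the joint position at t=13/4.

  seg 0: a=3 b=-721/282 c=0 d=7/282
  seg 1: a=-4 b=-266/141 c=21/94 d=187/282
  seg 2: a=-5 b=155/282 c=104/47 d=-52/141
S(13/4) = -26755/6016

Δ: Δ0=-7/3, Δ1=-1, Δ2=7/2
row 1: diag=8, rhs=8; c'=1/8, d'=1
row 2: denom=6−1·1/8=47/8; d'=(27−1·1)/(47/8)=208/47
back: M2=208/47
back: M1=1−1/8·208/47=21/47
M: M0=0, M1=21/47, M2=208/47, M3=0
seg 0: a=3, c=M0/2=0, d=(M1−M0)/(6·3)=7/282, b=Δ0−h0·(2M0+M1)/6=-721/282
seg 1: a=-4, c=M1/2=21/94, d=(M2−M1)/(6·1)=187/282, b=Δ1−h1·(2M1+M2)/6=-266/141
seg 2: a=-5, c=M2/2=104/47, d=(M3−M2)/(6·2)=-52/141, b=Δ2−h2·(2M2+M3)/6=155/282
t_q=13/4 → seg 1, τ=1/4; S=-4+-266/141·τ+21/94·τ²+187/282·τ³=-26755/6016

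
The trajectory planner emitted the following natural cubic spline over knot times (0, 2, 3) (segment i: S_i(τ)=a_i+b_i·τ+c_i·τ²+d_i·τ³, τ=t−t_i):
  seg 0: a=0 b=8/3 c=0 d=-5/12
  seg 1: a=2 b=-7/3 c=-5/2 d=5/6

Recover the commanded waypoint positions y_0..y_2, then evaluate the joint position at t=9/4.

y_0=0 y_1=2 y_2=-2
S(9/4) = 163/128

y_0 = S_0(0) = a_0 = 0
y_1 = S_1(0) = a_1 = 2
y_2 = S_1(1) = -2
t_q=9/4 is in segment 1 (τ=1/4); S_1(τ)=163/128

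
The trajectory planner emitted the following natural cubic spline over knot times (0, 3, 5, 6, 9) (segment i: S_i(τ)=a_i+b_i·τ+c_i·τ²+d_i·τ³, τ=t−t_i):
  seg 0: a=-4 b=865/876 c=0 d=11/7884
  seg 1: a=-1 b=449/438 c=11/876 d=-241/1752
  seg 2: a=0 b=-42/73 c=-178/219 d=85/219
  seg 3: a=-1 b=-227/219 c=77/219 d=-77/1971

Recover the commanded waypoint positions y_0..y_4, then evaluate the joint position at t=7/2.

y_0=-4 y_1=-1 y_2=0 y_3=-1 y_4=-2
S(7/2) = -2343/4672

y_0 = S_0(0) = a_0 = -4
y_1 = S_1(0) = a_1 = -1
y_2 = S_2(0) = a_2 = 0
y_3 = S_3(0) = a_3 = -1
y_4 = S_3(3) = -2
t_q=7/2 is in segment 1 (τ=1/2); S_1(τ)=-2343/4672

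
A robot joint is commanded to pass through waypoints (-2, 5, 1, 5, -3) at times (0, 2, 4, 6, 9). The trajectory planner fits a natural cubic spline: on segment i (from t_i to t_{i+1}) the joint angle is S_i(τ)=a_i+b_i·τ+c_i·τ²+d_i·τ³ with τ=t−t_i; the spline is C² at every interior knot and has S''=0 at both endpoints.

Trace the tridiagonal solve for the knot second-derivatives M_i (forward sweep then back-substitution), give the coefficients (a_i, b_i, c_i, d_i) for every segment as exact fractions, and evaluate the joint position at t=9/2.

Δ: Δ0=7/2, Δ1=-2, Δ2=2, Δ3=-8/3
row 1: diag=8, rhs=-33; c'=1/4, d'=-33/8
row 2: denom=8−2·1/4=15/2; d'=(24−2·-33/8)/(15/2)=43/10
row 3: denom=10−2·4/15=142/15; d'=(-28−2·43/10)/(142/15)=-549/142
back: M3=-549/142
back: M2=43/10−4/15·-549/142=757/142
back: M1=-33/8−1/4·757/142=-775/142
M: M0=0, M1=-775/142, M2=757/142, M3=-549/142, M4=0
seg 0: a=-2, c=M0/2=0, d=(M1−M0)/(6·2)=-775/1704, b=Δ0−h0·(2M0+M1)/6=1133/213
seg 1: a=5, c=M1/2=-775/284, d=(M2−M1)/(6·2)=383/426, b=Δ1−h1·(2M1+M2)/6=-59/426
seg 2: a=1, c=M2/2=757/284, d=(M3−M2)/(6·2)=-653/852, b=Δ2−h2·(2M2+M3)/6=-113/426
seg 3: a=5, c=M3/2=-549/284, d=(M4−M3)/(6·3)=61/284, b=Δ3−h3·(2M3+M4)/6=511/426
t_q=9/2 → seg 2, τ=1/2; S=1+-113/426·τ+757/284·τ²+-653/852·τ³=3267/2272

  seg 0: a=-2 b=1133/213 c=0 d=-775/1704
  seg 1: a=5 b=-59/426 c=-775/284 d=383/426
  seg 2: a=1 b=-113/426 c=757/284 d=-653/852
  seg 3: a=5 b=511/426 c=-549/284 d=61/284
S(9/2) = 3267/2272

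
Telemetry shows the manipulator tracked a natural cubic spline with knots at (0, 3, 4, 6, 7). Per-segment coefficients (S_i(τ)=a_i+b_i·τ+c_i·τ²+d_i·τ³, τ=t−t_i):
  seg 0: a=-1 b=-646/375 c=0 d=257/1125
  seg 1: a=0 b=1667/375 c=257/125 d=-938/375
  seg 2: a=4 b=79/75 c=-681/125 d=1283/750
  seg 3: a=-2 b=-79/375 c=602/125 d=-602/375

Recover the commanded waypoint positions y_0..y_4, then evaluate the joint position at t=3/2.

y_0 = S_0(0) = a_0 = -1
y_1 = S_1(0) = a_1 = 0
y_2 = S_2(0) = a_2 = 4
y_3 = S_3(0) = a_3 = -2
y_4 = S_3(1) = 1
t_q=3/2 is in segment 0 (τ=3/2); S_0(τ)=-2813/1000

y_0=-1 y_1=0 y_2=4 y_3=-2 y_4=1
S(3/2) = -2813/1000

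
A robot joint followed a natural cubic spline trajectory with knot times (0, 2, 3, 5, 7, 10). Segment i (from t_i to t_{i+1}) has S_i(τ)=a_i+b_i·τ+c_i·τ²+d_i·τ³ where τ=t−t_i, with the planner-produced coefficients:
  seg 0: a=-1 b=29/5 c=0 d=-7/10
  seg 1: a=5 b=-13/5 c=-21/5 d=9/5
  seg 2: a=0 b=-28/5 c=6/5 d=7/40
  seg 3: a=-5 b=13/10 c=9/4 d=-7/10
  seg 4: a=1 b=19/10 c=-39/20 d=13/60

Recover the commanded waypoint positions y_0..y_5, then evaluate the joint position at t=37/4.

y_0=-1 y_1=5 y_2=0 y_3=-5 y_4=1 y_5=-5
S(37/4) = -545/256

y_0 = S_0(0) = a_0 = -1
y_1 = S_1(0) = a_1 = 5
y_2 = S_2(0) = a_2 = 0
y_3 = S_3(0) = a_3 = -5
y_4 = S_4(0) = a_4 = 1
y_5 = S_4(3) = -5
t_q=37/4 is in segment 4 (τ=9/4); S_4(τ)=-545/256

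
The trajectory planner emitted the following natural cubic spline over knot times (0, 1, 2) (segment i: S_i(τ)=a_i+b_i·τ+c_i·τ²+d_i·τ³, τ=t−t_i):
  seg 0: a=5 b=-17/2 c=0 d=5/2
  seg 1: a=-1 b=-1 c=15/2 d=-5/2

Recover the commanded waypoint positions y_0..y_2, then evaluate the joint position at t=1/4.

y_0 = S_0(0) = a_0 = 5
y_1 = S_1(0) = a_1 = -1
y_2 = S_1(1) = 3
t_q=1/4 is in segment 0 (τ=1/4); S_0(τ)=373/128

y_0=5 y_1=-1 y_2=3
S(1/4) = 373/128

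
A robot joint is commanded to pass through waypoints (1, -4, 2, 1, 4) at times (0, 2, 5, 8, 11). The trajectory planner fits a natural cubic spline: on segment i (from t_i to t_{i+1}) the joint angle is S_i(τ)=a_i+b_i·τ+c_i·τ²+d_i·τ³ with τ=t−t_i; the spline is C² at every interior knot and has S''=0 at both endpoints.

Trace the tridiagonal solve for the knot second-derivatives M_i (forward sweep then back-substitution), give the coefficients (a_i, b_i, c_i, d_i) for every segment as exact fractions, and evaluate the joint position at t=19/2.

Δ: Δ0=-5/2, Δ1=2, Δ2=-1/3, Δ3=1
row 1: diag=10, rhs=27; c'=3/10, d'=27/10
row 2: denom=12−3·3/10=111/10; d'=(-14−3·27/10)/(111/10)=-221/111
row 3: denom=12−3·10/37=414/37; d'=(8−3·-221/111)/(414/37)=517/414
back: M3=517/414
back: M2=-221/111−10/37·517/414=-482/207
back: M1=27/10−3/10·-482/207=469/138
M: M0=0, M1=469/138, M2=-482/207, M3=517/414, M4=0
seg 0: a=1, c=M0/2=0, d=(M1−M0)/(6·2)=469/1656, b=Δ0−h0·(2M0+M1)/6=-752/207
seg 1: a=-4, c=M1/2=469/276, d=(M2−M1)/(6·3)=-2371/7452, b=Δ1−h1·(2M1+M2)/6=-97/414
seg 2: a=2, c=M2/2=-241/207, d=(M3−M2)/(6·3)=1481/7452, b=Δ2−h2·(2M2+M3)/6=1135/828
seg 3: a=1, c=M3/2=517/828, d=(M4−M3)/(6·3)=-517/7452, b=Δ3−h3·(2M3+M4)/6=-103/414
t_q=19/2 → seg 3, τ=3/2; S=1+-103/414·τ+517/828·τ²+-517/7452·τ³=1323/736

  seg 0: a=1 b=-752/207 c=0 d=469/1656
  seg 1: a=-4 b=-97/414 c=469/276 d=-2371/7452
  seg 2: a=2 b=1135/828 c=-241/207 d=1481/7452
  seg 3: a=1 b=-103/414 c=517/828 d=-517/7452
S(19/2) = 1323/736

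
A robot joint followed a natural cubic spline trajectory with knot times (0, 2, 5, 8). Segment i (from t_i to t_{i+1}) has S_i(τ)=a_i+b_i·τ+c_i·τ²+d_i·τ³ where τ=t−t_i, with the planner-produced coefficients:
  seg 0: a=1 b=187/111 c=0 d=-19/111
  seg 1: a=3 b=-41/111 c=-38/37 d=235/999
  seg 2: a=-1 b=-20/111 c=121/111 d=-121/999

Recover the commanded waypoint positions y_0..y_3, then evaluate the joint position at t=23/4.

y_0 = S_0(0) = a_0 = 1
y_1 = S_1(0) = a_1 = 3
y_2 = S_2(0) = a_2 = -1
y_3 = S_2(3) = 5
t_q=23/4 is in segment 2 (τ=3/4); S_2(τ)=-1357/2368

y_0=1 y_1=3 y_2=-1 y_3=5
S(23/4) = -1357/2368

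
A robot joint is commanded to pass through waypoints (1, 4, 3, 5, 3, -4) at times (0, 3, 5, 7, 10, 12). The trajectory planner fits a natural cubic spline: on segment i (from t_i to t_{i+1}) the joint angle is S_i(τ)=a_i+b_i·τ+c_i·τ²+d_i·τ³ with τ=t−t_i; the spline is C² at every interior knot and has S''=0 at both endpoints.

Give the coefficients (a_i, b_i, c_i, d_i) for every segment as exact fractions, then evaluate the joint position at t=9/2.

Δ: Δ0=1, Δ1=-1/2, Δ2=1, Δ3=-2/3, Δ4=-7/2
row 1: diag=10, rhs=-9; c'=1/5, d'=-9/10
row 2: denom=8−2·1/5=38/5; d'=(9−2·-9/10)/(38/5)=27/19
row 3: denom=10−2·5/19=180/19; d'=(-10−2·27/19)/(180/19)=-61/45
row 4: denom=10−3·19/60=181/20; d'=(-17−3·-61/45)/(181/20)=-776/543
back: M4=-776/543
back: M3=-61/45−19/60·-776/543=-1471/1629
back: M2=27/19−5/19·-1471/1629=2702/1629
back: M1=-9/10−1/5·2702/1629=-4013/3258
M: M0=0, M1=-4013/3258, M2=2702/1629, M3=-1471/1629, M4=-776/543, M5=0
seg 0: a=1, c=M0/2=0, d=(M1−M0)/(6·3)=-4013/58644, b=Δ0−h0·(2M0+M1)/6=10529/6516
seg 1: a=4, c=M1/2=-4013/6516, d=(M2−M1)/(6·2)=3139/13032, b=Δ1−h1·(2M1+M2)/6=-755/3258
seg 2: a=3, c=M2/2=1351/1629, d=(M3−M2)/(6·2)=-1391/6516, b=Δ2−h2·(2M2+M3)/6=106/543
seg 3: a=5, c=M3/2=-1471/3258, d=(M4−M3)/(6·3)=-857/29322, b=Δ3−h3·(2M3+M4)/6=1549/1629
seg 4: a=3, c=M4/2=-388/543, d=(M5−M4)/(6·2)=194/1629, b=Δ4−h4·(2M4+M5)/6=-8299/3258
t_q=9/2 → seg 1, τ=3/2; S=4+-755/3258·τ+-4013/6516·τ²+3139/13032·τ³=107023/34752

  seg 0: a=1 b=10529/6516 c=0 d=-4013/58644
  seg 1: a=4 b=-755/3258 c=-4013/6516 d=3139/13032
  seg 2: a=3 b=106/543 c=1351/1629 d=-1391/6516
  seg 3: a=5 b=1549/1629 c=-1471/3258 d=-857/29322
  seg 4: a=3 b=-8299/3258 c=-388/543 d=194/1629
S(9/2) = 107023/34752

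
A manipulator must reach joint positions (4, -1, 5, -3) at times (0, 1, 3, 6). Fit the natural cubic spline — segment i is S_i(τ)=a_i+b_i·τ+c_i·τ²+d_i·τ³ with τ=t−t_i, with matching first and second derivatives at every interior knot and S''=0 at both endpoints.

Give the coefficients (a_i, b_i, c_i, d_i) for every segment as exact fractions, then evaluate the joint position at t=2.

  seg 0: a=4 b=-557/84 c=0 d=137/84
  seg 1: a=-1 b=-73/42 c=137/28 d=-53/42
  seg 2: a=5 b=113/42 c=-75/28 d=25/84
S(2) = 25/28

Δ: Δ0=-5, Δ1=3, Δ2=-8/3
row 1: diag=6, rhs=48; c'=1/3, d'=8
row 2: denom=10−2·1/3=28/3; d'=(-34−2·8)/(28/3)=-75/14
back: M2=-75/14
back: M1=8−1/3·-75/14=137/14
M: M0=0, M1=137/14, M2=-75/14, M3=0
seg 0: a=4, c=M0/2=0, d=(M1−M0)/(6·1)=137/84, b=Δ0−h0·(2M0+M1)/6=-557/84
seg 1: a=-1, c=M1/2=137/28, d=(M2−M1)/(6·2)=-53/42, b=Δ1−h1·(2M1+M2)/6=-73/42
seg 2: a=5, c=M2/2=-75/28, d=(M3−M2)/(6·3)=25/84, b=Δ2−h2·(2M2+M3)/6=113/42
t_q=2 → seg 1, τ=1; S=-1+-73/42·τ+137/28·τ²+-53/42·τ³=25/28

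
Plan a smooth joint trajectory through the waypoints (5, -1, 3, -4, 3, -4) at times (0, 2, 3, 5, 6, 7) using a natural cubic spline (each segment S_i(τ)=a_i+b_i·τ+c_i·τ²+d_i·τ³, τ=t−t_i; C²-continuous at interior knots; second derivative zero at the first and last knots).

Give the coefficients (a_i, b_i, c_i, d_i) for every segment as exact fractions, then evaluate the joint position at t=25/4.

Δ: Δ0=-3, Δ1=4, Δ2=-7/2, Δ3=7, Δ4=-7
row 1: diag=6, rhs=42; c'=1/6, d'=7
row 2: denom=6−1·1/6=35/6; d'=(-45−1·7)/(35/6)=-312/35
row 3: denom=6−2·12/35=186/35; d'=(63−2·-312/35)/(186/35)=943/62
row 4: denom=4−1·35/186=709/186; d'=(-84−1·943/62)/(709/186)=-18453/709
back: M4=-18453/709
back: M3=943/62−35/186·-18453/709=14256/709
back: M2=-312/35−12/35·14256/709=-11208/709
back: M1=7−1/6·-11208/709=6831/709
M: M0=0, M1=6831/709, M2=-11208/709, M3=14256/709, M4=-18453/709, M5=0
seg 0: a=5, c=M0/2=0, d=(M1−M0)/(6·2)=2277/2836, b=Δ0−h0·(2M0+M1)/6=-4404/709
seg 1: a=-1, c=M1/2=6831/1418, d=(M2−M1)/(6·1)=-6013/1418, b=Δ1−h1·(2M1+M2)/6=2427/709
seg 2: a=3, c=M2/2=-5604/709, d=(M3−M2)/(6·2)=2122/709, b=Δ2−h2·(2M2+M3)/6=477/1418
seg 3: a=-4, c=M3/2=7128/709, d=(M4−M3)/(6·1)=-10903/1418, b=Δ3−h3·(2M3+M4)/6=6573/1418
seg 4: a=3, c=M4/2=-18453/1418, d=(M5−M4)/(6·1)=6151/1418, b=Δ4−h4·(2M4+M5)/6=1188/709
t_q=25/4 → seg 4, τ=1/4; S=3+1188/709·τ+-18453/1418·τ²+6151/1418·τ³=242611/90752

  seg 0: a=5 b=-4404/709 c=0 d=2277/2836
  seg 1: a=-1 b=2427/709 c=6831/1418 d=-6013/1418
  seg 2: a=3 b=477/1418 c=-5604/709 d=2122/709
  seg 3: a=-4 b=6573/1418 c=7128/709 d=-10903/1418
  seg 4: a=3 b=1188/709 c=-18453/1418 d=6151/1418
S(25/4) = 242611/90752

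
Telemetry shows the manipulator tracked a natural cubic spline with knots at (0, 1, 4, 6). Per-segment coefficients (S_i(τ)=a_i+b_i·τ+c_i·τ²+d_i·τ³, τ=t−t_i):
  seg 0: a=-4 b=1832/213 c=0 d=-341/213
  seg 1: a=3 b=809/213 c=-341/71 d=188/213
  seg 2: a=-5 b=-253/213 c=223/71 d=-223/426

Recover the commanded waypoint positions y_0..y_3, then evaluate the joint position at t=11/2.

y_0=-4 y_1=3 y_2=-5 y_3=1
S(11/2) = -1683/1136

y_0 = S_0(0) = a_0 = -4
y_1 = S_1(0) = a_1 = 3
y_2 = S_2(0) = a_2 = -5
y_3 = S_2(2) = 1
t_q=11/2 is in segment 2 (τ=3/2); S_2(τ)=-1683/1136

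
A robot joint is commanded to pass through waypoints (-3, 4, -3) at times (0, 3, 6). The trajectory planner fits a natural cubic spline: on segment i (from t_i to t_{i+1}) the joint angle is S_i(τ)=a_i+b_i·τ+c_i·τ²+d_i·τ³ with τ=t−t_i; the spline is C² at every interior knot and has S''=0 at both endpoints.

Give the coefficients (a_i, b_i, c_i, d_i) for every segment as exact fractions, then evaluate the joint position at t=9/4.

  seg 0: a=-3 b=7/2 c=0 d=-7/54
  seg 1: a=4 b=0 c=-7/6 d=7/54
S(9/4) = 435/128

Δ: Δ0=7/3, Δ1=-7/3
row 1: diag=12, rhs=-28; c'=1/4, d'=-7/3
back: M1=-7/3
M: M0=0, M1=-7/3, M2=0
seg 0: a=-3, c=M0/2=0, d=(M1−M0)/(6·3)=-7/54, b=Δ0−h0·(2M0+M1)/6=7/2
seg 1: a=4, c=M1/2=-7/6, d=(M2−M1)/(6·3)=7/54, b=Δ1−h1·(2M1+M2)/6=0
t_q=9/4 → seg 0, τ=9/4; S=-3+7/2·τ+0·τ²+-7/54·τ³=435/128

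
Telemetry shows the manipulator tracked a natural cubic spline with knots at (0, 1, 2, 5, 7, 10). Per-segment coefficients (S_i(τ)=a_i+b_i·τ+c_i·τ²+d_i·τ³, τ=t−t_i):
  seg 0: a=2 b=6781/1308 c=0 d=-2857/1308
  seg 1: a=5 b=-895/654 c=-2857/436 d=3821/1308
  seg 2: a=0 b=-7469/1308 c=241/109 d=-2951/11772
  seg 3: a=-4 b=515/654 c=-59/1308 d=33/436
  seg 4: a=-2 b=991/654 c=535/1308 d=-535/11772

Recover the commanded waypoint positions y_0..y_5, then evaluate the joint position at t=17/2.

y_0 = S_0(0) = a_0 = 2
y_1 = S_1(0) = a_1 = 5
y_2 = S_2(0) = a_2 = 0
y_3 = S_3(0) = a_3 = -4
y_4 = S_4(0) = a_4 = -2
y_5 = S_4(3) = 5
t_q=17/2 is in segment 4 (τ=3/2); S_4(τ)=3627/3488

y_0=2 y_1=5 y_2=0 y_3=-4 y_4=-2 y_5=5
S(17/2) = 3627/3488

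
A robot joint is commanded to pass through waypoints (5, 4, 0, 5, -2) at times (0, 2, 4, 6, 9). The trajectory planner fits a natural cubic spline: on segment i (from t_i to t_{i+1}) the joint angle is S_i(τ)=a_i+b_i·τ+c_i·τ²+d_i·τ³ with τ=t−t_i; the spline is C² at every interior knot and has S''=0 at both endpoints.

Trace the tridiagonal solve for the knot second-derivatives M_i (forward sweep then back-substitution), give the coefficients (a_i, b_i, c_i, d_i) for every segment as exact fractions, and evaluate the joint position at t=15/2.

Δ: Δ0=-1/2, Δ1=-2, Δ2=5/2, Δ3=-7/3
row 1: diag=8, rhs=-9; c'=1/4, d'=-9/8
row 2: denom=8−2·1/4=15/2; d'=(27−2·-9/8)/(15/2)=39/10
row 3: denom=10−2·4/15=142/15; d'=(-29−2·39/10)/(142/15)=-276/71
back: M3=-276/71
back: M2=39/10−4/15·-276/71=701/142
back: M1=-9/8−1/4·701/142=-335/142
M: M0=0, M1=-335/142, M2=701/142, M3=-276/71, M4=0
seg 0: a=5, c=M0/2=0, d=(M1−M0)/(6·2)=-335/1704, b=Δ0−h0·(2M0+M1)/6=61/213
seg 1: a=4, c=M1/2=-335/284, d=(M2−M1)/(6·2)=259/426, b=Δ1−h1·(2M1+M2)/6=-883/426
seg 2: a=0, c=M2/2=701/284, d=(M3−M2)/(6·2)=-1253/1704, b=Δ2−h2·(2M2+M3)/6=215/426
seg 3: a=5, c=M3/2=-138/71, d=(M4−M3)/(6·3)=46/213, b=Δ3−h3·(2M3+M4)/6=331/213
t_q=15/2 → seg 3, τ=3/2; S=5+331/213·τ+-138/71·τ²+46/213·τ³=1047/284

  seg 0: a=5 b=61/213 c=0 d=-335/1704
  seg 1: a=4 b=-883/426 c=-335/284 d=259/426
  seg 2: a=0 b=215/426 c=701/284 d=-1253/1704
  seg 3: a=5 b=331/213 c=-138/71 d=46/213
S(15/2) = 1047/284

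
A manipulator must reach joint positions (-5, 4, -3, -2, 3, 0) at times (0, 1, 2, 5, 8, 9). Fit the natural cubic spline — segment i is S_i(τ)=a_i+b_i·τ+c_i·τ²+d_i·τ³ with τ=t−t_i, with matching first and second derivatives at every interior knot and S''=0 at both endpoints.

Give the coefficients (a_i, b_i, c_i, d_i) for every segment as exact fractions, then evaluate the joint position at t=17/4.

  seg 0: a=-5 b=10743/803 c=0 d=-3516/803
  seg 1: a=4 b=195/803 c=-10548/803 d=4732/803
  seg 2: a=-3 b=-6705/803 c=3648/803 d=-11914/21681
  seg 3: a=-2 b=3269/803 c=-970/2409 d=-262/1971
  seg 4: a=3 b=-1553/803 c=-1284/803 d=428/803
S(17/4) = -129711/25696

Δ: Δ0=9, Δ1=-7, Δ2=1/3, Δ3=5/3, Δ4=-3
row 1: diag=4, rhs=-96; c'=1/4, d'=-24
row 2: denom=8−1·1/4=31/4; d'=(44−1·-24)/(31/4)=272/31
row 3: denom=12−3·12/31=336/31; d'=(8−3·272/31)/(336/31)=-71/42
row 4: denom=8−3·31/112=803/112; d'=(-28−3·-71/42)/(803/112)=-2568/803
back: M4=-2568/803
back: M3=-71/42−31/112·-2568/803=-1940/2409
back: M2=272/31−12/31·-1940/2409=7296/803
back: M1=-24−1/4·7296/803=-21096/803
M: M0=0, M1=-21096/803, M2=7296/803, M3=-1940/2409, M4=-2568/803, M5=0
seg 0: a=-5, c=M0/2=0, d=(M1−M0)/(6·1)=-3516/803, b=Δ0−h0·(2M0+M1)/6=10743/803
seg 1: a=4, c=M1/2=-10548/803, d=(M2−M1)/(6·1)=4732/803, b=Δ1−h1·(2M1+M2)/6=195/803
seg 2: a=-3, c=M2/2=3648/803, d=(M3−M2)/(6·3)=-11914/21681, b=Δ2−h2·(2M2+M3)/6=-6705/803
seg 3: a=-2, c=M3/2=-970/2409, d=(M4−M3)/(6·3)=-262/1971, b=Δ3−h3·(2M3+M4)/6=3269/803
seg 4: a=3, c=M4/2=-1284/803, d=(M5−M4)/(6·1)=428/803, b=Δ4−h4·(2M4+M5)/6=-1553/803
t_q=17/4 → seg 2, τ=9/4; S=-3+-6705/803·τ+3648/803·τ²+-11914/21681·τ³=-129711/25696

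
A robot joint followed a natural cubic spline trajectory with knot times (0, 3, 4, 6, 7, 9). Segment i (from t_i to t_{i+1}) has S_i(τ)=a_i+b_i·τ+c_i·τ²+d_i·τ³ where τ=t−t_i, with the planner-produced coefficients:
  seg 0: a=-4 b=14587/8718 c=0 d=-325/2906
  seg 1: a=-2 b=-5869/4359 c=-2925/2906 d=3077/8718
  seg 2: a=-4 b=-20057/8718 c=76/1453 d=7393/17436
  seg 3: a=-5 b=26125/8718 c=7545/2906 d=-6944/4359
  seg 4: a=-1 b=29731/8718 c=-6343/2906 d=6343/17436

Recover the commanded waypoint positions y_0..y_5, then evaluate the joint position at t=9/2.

y_0 = S_0(0) = a_0 = -4
y_1 = S_1(0) = a_1 = -2
y_2 = S_2(0) = a_2 = -4
y_3 = S_3(0) = a_3 = -5
y_4 = S_4(0) = a_4 = -1
y_5 = S_4(2) = 0
t_q=9/2 is in segment 2 (τ=1/2); S_2(τ)=-236397/46496

y_0=-4 y_1=-2 y_2=-4 y_3=-5 y_4=-1 y_5=0
S(9/2) = -236397/46496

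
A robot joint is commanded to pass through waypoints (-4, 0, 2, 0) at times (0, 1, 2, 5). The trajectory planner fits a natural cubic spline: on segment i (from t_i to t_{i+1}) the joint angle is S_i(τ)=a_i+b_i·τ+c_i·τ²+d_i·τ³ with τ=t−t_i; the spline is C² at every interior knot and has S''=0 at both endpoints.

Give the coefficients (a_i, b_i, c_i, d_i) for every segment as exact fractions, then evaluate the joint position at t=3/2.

  seg 0: a=-4 b=412/93 c=0 d=-40/93
  seg 1: a=0 b=292/93 c=-40/31 d=14/93
  seg 2: a=2 b=94/93 c=-26/31 d=26/279
S(3/2) = 157/124

Δ: Δ0=4, Δ1=2, Δ2=-2/3
row 1: diag=4, rhs=-12; c'=1/4, d'=-3
row 2: denom=8−1·1/4=31/4; d'=(-16−1·-3)/(31/4)=-52/31
back: M2=-52/31
back: M1=-3−1/4·-52/31=-80/31
M: M0=0, M1=-80/31, M2=-52/31, M3=0
seg 0: a=-4, c=M0/2=0, d=(M1−M0)/(6·1)=-40/93, b=Δ0−h0·(2M0+M1)/6=412/93
seg 1: a=0, c=M1/2=-40/31, d=(M2−M1)/(6·1)=14/93, b=Δ1−h1·(2M1+M2)/6=292/93
seg 2: a=2, c=M2/2=-26/31, d=(M3−M2)/(6·3)=26/279, b=Δ2−h2·(2M2+M3)/6=94/93
t_q=3/2 → seg 1, τ=1/2; S=0+292/93·τ+-40/31·τ²+14/93·τ³=157/124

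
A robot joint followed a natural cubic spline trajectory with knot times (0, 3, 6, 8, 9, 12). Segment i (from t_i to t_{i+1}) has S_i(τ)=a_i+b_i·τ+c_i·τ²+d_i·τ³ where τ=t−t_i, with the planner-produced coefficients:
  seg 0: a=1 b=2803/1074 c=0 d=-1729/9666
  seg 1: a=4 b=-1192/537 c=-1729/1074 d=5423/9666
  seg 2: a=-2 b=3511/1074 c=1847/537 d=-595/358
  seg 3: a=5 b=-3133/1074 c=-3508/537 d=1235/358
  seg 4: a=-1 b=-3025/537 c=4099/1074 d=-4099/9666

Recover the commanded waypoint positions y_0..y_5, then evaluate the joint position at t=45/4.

y_0=1 y_1=4 y_2=-2 y_3=5 y_4=-1 y_5=5
S(45/4) = 18707/22912

y_0 = S_0(0) = a_0 = 1
y_1 = S_1(0) = a_1 = 4
y_2 = S_2(0) = a_2 = -2
y_3 = S_3(0) = a_3 = 5
y_4 = S_4(0) = a_4 = -1
y_5 = S_4(3) = 5
t_q=45/4 is in segment 4 (τ=9/4); S_4(τ)=18707/22912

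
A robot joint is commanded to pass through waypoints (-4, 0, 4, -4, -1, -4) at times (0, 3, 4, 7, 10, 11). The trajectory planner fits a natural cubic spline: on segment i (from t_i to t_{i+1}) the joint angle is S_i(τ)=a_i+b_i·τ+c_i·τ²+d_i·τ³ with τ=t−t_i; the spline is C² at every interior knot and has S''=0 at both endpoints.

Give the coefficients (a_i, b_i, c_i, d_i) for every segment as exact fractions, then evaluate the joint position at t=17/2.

Δ: Δ0=4/3, Δ1=4, Δ2=-8/3, Δ3=1, Δ4=-3
row 1: diag=8, rhs=16; c'=1/8, d'=2
row 2: denom=8−1·1/8=63/8; d'=(-40−1·2)/(63/8)=-16/3
row 3: denom=12−3·8/21=76/7; d'=(22−3·-16/3)/(76/7)=7/2
row 4: denom=8−3·21/76=545/76; d'=(-24−3·7/2)/(545/76)=-2622/545
back: M4=-2622/545
back: M3=7/2−21/76·-2622/545=2632/545
back: M2=-16/3−8/21·2632/545=-11728/1635
back: M1=2−1/8·-11728/1635=4736/1635
M: M0=0, M1=4736/1635, M2=-11728/1635, M3=2632/545, M4=-2622/545, M5=0
seg 0: a=-4, c=M0/2=0, d=(M1−M0)/(6·3)=2368/14715, b=Δ0−h0·(2M0+M1)/6=-188/1635
seg 1: a=0, c=M1/2=2368/1635, d=(M2−M1)/(6·1)=-2744/1635, b=Δ1−h1·(2M1+M2)/6=6916/1635
seg 2: a=4, c=M2/2=-5864/1635, d=(M3−M2)/(6·3)=9812/14715, b=Δ2−h2·(2M2+M3)/6=228/109
seg 3: a=-4, c=M3/2=1316/545, d=(M4−M3)/(6·3)=-2627/4905, b=Δ3−h3·(2M3+M4)/6=-776/545
seg 4: a=-1, c=M4/2=-1311/545, d=(M5−M4)/(6·1)=437/545, b=Δ4−h4·(2M4+M5)/6=-761/545
t_q=17/2 → seg 3, τ=3/2; S=-4+-776/545·τ+1316/545·τ²+-2627/4905·τ³=-2189/872

  seg 0: a=-4 b=-188/1635 c=0 d=2368/14715
  seg 1: a=0 b=6916/1635 c=2368/1635 d=-2744/1635
  seg 2: a=4 b=228/109 c=-5864/1635 d=9812/14715
  seg 3: a=-4 b=-776/545 c=1316/545 d=-2627/4905
  seg 4: a=-1 b=-761/545 c=-1311/545 d=437/545
S(17/2) = -2189/872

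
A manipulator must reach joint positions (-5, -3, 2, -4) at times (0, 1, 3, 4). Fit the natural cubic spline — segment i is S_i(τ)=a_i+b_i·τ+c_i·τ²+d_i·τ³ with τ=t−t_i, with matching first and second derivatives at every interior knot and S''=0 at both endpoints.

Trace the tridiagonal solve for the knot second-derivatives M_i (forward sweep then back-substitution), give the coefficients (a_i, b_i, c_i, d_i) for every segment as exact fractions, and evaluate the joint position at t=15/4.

  seg 0: a=-5 b=11/8 c=0 d=5/8
  seg 1: a=-3 b=13/4 c=15/8 d=-9/8
  seg 2: a=2 b=-11/4 c=-39/8 d=13/8
S(15/4) = -1085/512

Δ: Δ0=2, Δ1=5/2, Δ2=-6
row 1: diag=6, rhs=3; c'=1/3, d'=1/2
row 2: denom=6−2·1/3=16/3; d'=(-51−2·1/2)/(16/3)=-39/4
back: M2=-39/4
back: M1=1/2−1/3·-39/4=15/4
M: M0=0, M1=15/4, M2=-39/4, M3=0
seg 0: a=-5, c=M0/2=0, d=(M1−M0)/(6·1)=5/8, b=Δ0−h0·(2M0+M1)/6=11/8
seg 1: a=-3, c=M1/2=15/8, d=(M2−M1)/(6·2)=-9/8, b=Δ1−h1·(2M1+M2)/6=13/4
seg 2: a=2, c=M2/2=-39/8, d=(M3−M2)/(6·1)=13/8, b=Δ2−h2·(2M2+M3)/6=-11/4
t_q=15/4 → seg 2, τ=3/4; S=2+-11/4·τ+-39/8·τ²+13/8·τ³=-1085/512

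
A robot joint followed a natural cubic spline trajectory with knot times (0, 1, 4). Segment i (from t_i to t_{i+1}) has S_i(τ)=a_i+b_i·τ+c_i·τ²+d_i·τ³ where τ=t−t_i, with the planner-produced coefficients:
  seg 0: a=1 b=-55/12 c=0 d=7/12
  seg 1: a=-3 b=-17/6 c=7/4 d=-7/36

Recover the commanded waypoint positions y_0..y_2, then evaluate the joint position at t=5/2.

y_0 = S_0(0) = a_0 = 1
y_1 = S_1(0) = a_1 = -3
y_2 = S_1(3) = -1
t_q=5/2 is in segment 1 (τ=3/2); S_1(τ)=-127/32

y_0=1 y_1=-3 y_2=-1
S(5/2) = -127/32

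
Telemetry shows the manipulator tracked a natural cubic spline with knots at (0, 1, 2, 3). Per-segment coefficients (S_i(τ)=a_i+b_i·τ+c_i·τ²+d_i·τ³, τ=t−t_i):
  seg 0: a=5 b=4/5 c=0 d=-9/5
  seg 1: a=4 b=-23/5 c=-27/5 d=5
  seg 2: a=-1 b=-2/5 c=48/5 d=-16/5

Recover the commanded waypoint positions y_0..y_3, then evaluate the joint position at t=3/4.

y_0 = S_0(0) = a_0 = 5
y_1 = S_1(0) = a_1 = 4
y_2 = S_2(0) = a_2 = -1
y_3 = S_2(1) = 5
t_q=3/4 is in segment 0 (τ=3/4); S_0(τ)=1549/320

y_0=5 y_1=4 y_2=-1 y_3=5
S(3/4) = 1549/320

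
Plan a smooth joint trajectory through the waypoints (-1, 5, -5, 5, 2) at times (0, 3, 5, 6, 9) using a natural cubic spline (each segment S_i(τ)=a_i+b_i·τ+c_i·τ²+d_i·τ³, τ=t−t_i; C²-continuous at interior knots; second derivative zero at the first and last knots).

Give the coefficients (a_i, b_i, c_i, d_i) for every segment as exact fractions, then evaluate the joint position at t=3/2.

Δ: Δ0=2, Δ1=-5, Δ2=10, Δ3=-1
row 1: diag=10, rhs=-42; c'=1/5, d'=-21/5
row 2: denom=6−2·1/5=28/5; d'=(90−2·-21/5)/(28/5)=123/7
row 3: denom=8−1·5/28=219/28; d'=(-66−1·123/7)/(219/28)=-780/73
back: M3=-780/73
back: M2=123/7−5/28·-780/73=1422/73
back: M1=-21/5−1/5·1422/73=-591/73
M: M0=0, M1=-591/73, M2=1422/73, M3=-780/73, M4=0
seg 0: a=-1, c=M0/2=0, d=(M1−M0)/(6·3)=-197/438, b=Δ0−h0·(2M0+M1)/6=883/146
seg 1: a=5, c=M1/2=-591/146, d=(M2−M1)/(6·2)=671/292, b=Δ1−h1·(2M1+M2)/6=-445/73
seg 2: a=-5, c=M2/2=711/73, d=(M3−M2)/(6·1)=-367/73, b=Δ2−h2·(2M2+M3)/6=386/73
seg 3: a=5, c=M3/2=-390/73, d=(M4−M3)/(6·3)=130/219, b=Δ3−h3·(2M3+M4)/6=707/73
t_q=3/2 → seg 0, τ=3/2; S=-1+883/146·τ+0·τ²+-197/438·τ³=7655/1168

  seg 0: a=-1 b=883/146 c=0 d=-197/438
  seg 1: a=5 b=-445/73 c=-591/146 d=671/292
  seg 2: a=-5 b=386/73 c=711/73 d=-367/73
  seg 3: a=5 b=707/73 c=-390/73 d=130/219
S(3/2) = 7655/1168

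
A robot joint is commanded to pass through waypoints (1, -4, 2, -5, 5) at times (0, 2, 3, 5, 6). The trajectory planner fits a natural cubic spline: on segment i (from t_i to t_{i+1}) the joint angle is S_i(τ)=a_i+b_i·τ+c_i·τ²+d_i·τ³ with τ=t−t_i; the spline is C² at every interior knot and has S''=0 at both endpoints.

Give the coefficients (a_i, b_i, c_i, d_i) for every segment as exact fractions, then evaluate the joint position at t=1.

Δ: Δ0=-5/2, Δ1=6, Δ2=-7/2, Δ3=10
row 1: diag=6, rhs=51; c'=1/6, d'=17/2
row 2: denom=6−1·1/6=35/6; d'=(-57−1·17/2)/(35/6)=-393/35
row 3: denom=6−2·12/35=186/35; d'=(81−2·-393/35)/(186/35)=1207/62
back: M3=1207/62
back: M2=-393/35−12/35·1207/62=-555/31
back: M1=17/2−1/6·-555/31=356/31
M: M0=0, M1=356/31, M2=-555/31, M3=1207/62, M4=0
seg 0: a=1, c=M0/2=0, d=(M1−M0)/(6·2)=89/93, b=Δ0−h0·(2M0+M1)/6=-1177/186
seg 1: a=-4, c=M1/2=178/31, d=(M2−M1)/(6·1)=-911/186, b=Δ1−h1·(2M1+M2)/6=959/186
seg 2: a=2, c=M2/2=-555/62, d=(M3−M2)/(6·2)=2317/744, b=Δ2−h2·(2M2+M3)/6=181/93
seg 3: a=-5, c=M3/2=1207/124, d=(M4−M3)/(6·1)=-1207/372, b=Δ3−h3·(2M3+M4)/6=653/186
t_q=1 → seg 0, τ=1; S=1+-1177/186·τ+0·τ²+89/93·τ³=-271/62

  seg 0: a=1 b=-1177/186 c=0 d=89/93
  seg 1: a=-4 b=959/186 c=178/31 d=-911/186
  seg 2: a=2 b=181/93 c=-555/62 d=2317/744
  seg 3: a=-5 b=653/186 c=1207/124 d=-1207/372
S(1) = -271/62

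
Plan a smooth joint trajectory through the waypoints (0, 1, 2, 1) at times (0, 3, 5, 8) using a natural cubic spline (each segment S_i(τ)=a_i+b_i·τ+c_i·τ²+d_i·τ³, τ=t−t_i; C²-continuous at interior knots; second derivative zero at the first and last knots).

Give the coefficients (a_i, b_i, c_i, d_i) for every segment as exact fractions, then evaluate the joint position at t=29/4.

  seg 0: a=0 b=11/48 c=0 d=5/432
  seg 1: a=1 b=13/24 c=5/48 d=-1/16
  seg 2: a=2 b=5/24 c=-13/48 d=13/432
S(29/4) = 1475/1024

Δ: Δ0=1/3, Δ1=1/2, Δ2=-1/3
row 1: diag=10, rhs=1; c'=1/5, d'=1/10
row 2: denom=10−2·1/5=48/5; d'=(-5−2·1/10)/(48/5)=-13/24
back: M2=-13/24
back: M1=1/10−1/5·-13/24=5/24
M: M0=0, M1=5/24, M2=-13/24, M3=0
seg 0: a=0, c=M0/2=0, d=(M1−M0)/(6·3)=5/432, b=Δ0−h0·(2M0+M1)/6=11/48
seg 1: a=1, c=M1/2=5/48, d=(M2−M1)/(6·2)=-1/16, b=Δ1−h1·(2M1+M2)/6=13/24
seg 2: a=2, c=M2/2=-13/48, d=(M3−M2)/(6·3)=13/432, b=Δ2−h2·(2M2+M3)/6=5/24
t_q=29/4 → seg 2, τ=9/4; S=2+5/24·τ+-13/48·τ²+13/432·τ³=1475/1024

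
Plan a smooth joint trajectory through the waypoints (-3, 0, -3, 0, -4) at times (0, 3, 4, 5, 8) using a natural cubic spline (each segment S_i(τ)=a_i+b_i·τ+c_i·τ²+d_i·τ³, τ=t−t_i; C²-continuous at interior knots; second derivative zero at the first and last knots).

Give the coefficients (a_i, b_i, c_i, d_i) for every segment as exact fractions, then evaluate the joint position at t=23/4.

Δ: Δ0=1, Δ1=-3, Δ2=3, Δ3=-4/3
row 1: diag=8, rhs=-24; c'=1/8, d'=-3
row 2: denom=4−1·1/8=31/8; d'=(36−1·-3)/(31/8)=312/31
row 3: denom=8−1·8/31=240/31; d'=(-26−1·312/31)/(240/31)=-559/120
back: M3=-559/120
back: M2=312/31−8/31·-559/120=169/15
back: M1=-3−1/8·169/15=-529/120
M: M0=0, M1=-529/120, M2=169/15, M3=-559/120, M4=0
seg 0: a=-3, c=M0/2=0, d=(M1−M0)/(6·3)=-529/2160, b=Δ0−h0·(2M0+M1)/6=769/240
seg 1: a=0, c=M1/2=-529/240, d=(M2−M1)/(6·1)=209/80, b=Δ1−h1·(2M1+M2)/6=-409/120
seg 2: a=-3, c=M2/2=169/30, d=(M3−M2)/(6·1)=-637/240, b=Δ2−h2·(2M2+M3)/6=1/48
seg 3: a=0, c=M3/2=-559/240, d=(M4−M3)/(6·3)=559/2160, b=Δ3−h3·(2M3+M4)/6=133/40
t_q=23/4 → seg 3, τ=3/4; S=0+133/40·τ+-559/240·τ²+559/2160·τ³=6619/5120

  seg 0: a=-3 b=769/240 c=0 d=-529/2160
  seg 1: a=0 b=-409/120 c=-529/240 d=209/80
  seg 2: a=-3 b=1/48 c=169/30 d=-637/240
  seg 3: a=0 b=133/40 c=-559/240 d=559/2160
S(23/4) = 6619/5120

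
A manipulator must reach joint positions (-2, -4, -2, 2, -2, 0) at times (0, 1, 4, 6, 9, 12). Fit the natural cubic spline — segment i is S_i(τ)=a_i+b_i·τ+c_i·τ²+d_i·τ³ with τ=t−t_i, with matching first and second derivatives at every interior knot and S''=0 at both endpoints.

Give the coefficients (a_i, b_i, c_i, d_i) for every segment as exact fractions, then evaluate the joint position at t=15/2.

  seg 0: a=-2 b=-5702/2499 c=0 d=704/2499
  seg 1: a=-4 b=-3590/2499 c=704/833 d=-40/833
  seg 2: a=-2 b=5842/2499 c=344/833 d=-727/2499
  seg 3: a=2 b=178/357 c=-1110/833 d=1804/7497
  seg 4: a=-2 b=-2498/2499 c=694/833 d=-694/7497
S(15/2) = 468/833

Δ: Δ0=-2, Δ1=2/3, Δ2=2, Δ3=-4/3, Δ4=2/3
row 1: diag=8, rhs=16; c'=3/8, d'=2
row 2: denom=10−3·3/8=71/8; d'=(8−3·2)/(71/8)=16/71
row 3: denom=10−2·16/71=678/71; d'=(-20−2·16/71)/(678/71)=-242/113
row 4: denom=12−3·71/226=2499/226; d'=(12−3·-242/113)/(2499/226)=1388/833
back: M4=1388/833
back: M3=-242/113−71/226·1388/833=-2220/833
back: M2=16/71−16/71·-2220/833=688/833
back: M1=2−3/8·688/833=1408/833
M: M0=0, M1=1408/833, M2=688/833, M3=-2220/833, M4=1388/833, M5=0
seg 0: a=-2, c=M0/2=0, d=(M1−M0)/(6·1)=704/2499, b=Δ0−h0·(2M0+M1)/6=-5702/2499
seg 1: a=-4, c=M1/2=704/833, d=(M2−M1)/(6·3)=-40/833, b=Δ1−h1·(2M1+M2)/6=-3590/2499
seg 2: a=-2, c=M2/2=344/833, d=(M3−M2)/(6·2)=-727/2499, b=Δ2−h2·(2M2+M3)/6=5842/2499
seg 3: a=2, c=M3/2=-1110/833, d=(M4−M3)/(6·3)=1804/7497, b=Δ3−h3·(2M3+M4)/6=178/357
seg 4: a=-2, c=M4/2=694/833, d=(M5−M4)/(6·3)=-694/7497, b=Δ4−h4·(2M4+M5)/6=-2498/2499
t_q=15/2 → seg 3, τ=3/2; S=2+178/357·τ+-1110/833·τ²+1804/7497·τ³=468/833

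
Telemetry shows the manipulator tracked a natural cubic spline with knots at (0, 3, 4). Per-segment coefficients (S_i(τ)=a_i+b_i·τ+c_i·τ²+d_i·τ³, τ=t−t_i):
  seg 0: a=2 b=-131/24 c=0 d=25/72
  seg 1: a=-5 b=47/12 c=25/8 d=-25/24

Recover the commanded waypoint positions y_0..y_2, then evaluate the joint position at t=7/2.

y_0 = S_0(0) = a_0 = 2
y_1 = S_1(0) = a_1 = -5
y_2 = S_1(1) = 1
t_q=7/2 is in segment 1 (τ=1/2); S_1(τ)=-153/64

y_0=2 y_1=-5 y_2=1
S(7/2) = -153/64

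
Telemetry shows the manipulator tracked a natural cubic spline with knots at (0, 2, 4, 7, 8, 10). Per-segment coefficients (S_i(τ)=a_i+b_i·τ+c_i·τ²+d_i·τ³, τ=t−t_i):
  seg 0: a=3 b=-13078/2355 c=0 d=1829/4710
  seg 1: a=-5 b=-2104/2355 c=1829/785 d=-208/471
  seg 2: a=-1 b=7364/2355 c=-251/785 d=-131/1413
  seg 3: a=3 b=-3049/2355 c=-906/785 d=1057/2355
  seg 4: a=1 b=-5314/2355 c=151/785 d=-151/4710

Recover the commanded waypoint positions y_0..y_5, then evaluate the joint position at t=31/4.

y_0=3 y_1=-5 y_2=-1 y_3=3 y_4=1 y_5=-3
S(31/4) = 78833/50240

y_0 = S_0(0) = a_0 = 3
y_1 = S_1(0) = a_1 = -5
y_2 = S_2(0) = a_2 = -1
y_3 = S_3(0) = a_3 = 3
y_4 = S_4(0) = a_4 = 1
y_5 = S_4(2) = -3
t_q=31/4 is in segment 3 (τ=3/4); S_3(τ)=78833/50240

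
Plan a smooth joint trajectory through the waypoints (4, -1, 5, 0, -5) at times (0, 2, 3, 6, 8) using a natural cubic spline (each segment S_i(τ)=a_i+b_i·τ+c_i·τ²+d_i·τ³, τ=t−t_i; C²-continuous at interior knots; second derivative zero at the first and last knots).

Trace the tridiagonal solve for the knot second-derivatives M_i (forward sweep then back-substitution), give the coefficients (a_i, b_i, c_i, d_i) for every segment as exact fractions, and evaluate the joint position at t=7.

  seg 0: a=4 b=-3593/624 c=0 d=2033/2496
  seg 1: a=-1 b=1253/312 c=2033/416 d=-3623/1248
  seg 2: a=5 b=6341/1248 c=-795/208 d=151/288
  seg 3: a=0 b=-1153/312 c=373/416 d=-373/2496
S(7) = -2453/832

Δ: Δ0=-5/2, Δ1=6, Δ2=-5/3, Δ3=-5/2
row 1: diag=6, rhs=51; c'=1/6, d'=17/2
row 2: denom=8−1·1/6=47/6; d'=(-46−1·17/2)/(47/6)=-327/47
row 3: denom=10−3·18/47=416/47; d'=(-5−3·-327/47)/(416/47)=373/208
back: M3=373/208
back: M2=-327/47−18/47·373/208=-795/104
back: M1=17/2−1/6·-795/104=2033/208
M: M0=0, M1=2033/208, M2=-795/104, M3=373/208, M4=0
seg 0: a=4, c=M0/2=0, d=(M1−M0)/(6·2)=2033/2496, b=Δ0−h0·(2M0+M1)/6=-3593/624
seg 1: a=-1, c=M1/2=2033/416, d=(M2−M1)/(6·1)=-3623/1248, b=Δ1−h1·(2M1+M2)/6=1253/312
seg 2: a=5, c=M2/2=-795/208, d=(M3−M2)/(6·3)=151/288, b=Δ2−h2·(2M2+M3)/6=6341/1248
seg 3: a=0, c=M3/2=373/416, d=(M4−M3)/(6·2)=-373/2496, b=Δ3−h3·(2M3+M4)/6=-1153/312
t_q=7 → seg 3, τ=1; S=0+-1153/312·τ+373/416·τ²+-373/2496·τ³=-2453/832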